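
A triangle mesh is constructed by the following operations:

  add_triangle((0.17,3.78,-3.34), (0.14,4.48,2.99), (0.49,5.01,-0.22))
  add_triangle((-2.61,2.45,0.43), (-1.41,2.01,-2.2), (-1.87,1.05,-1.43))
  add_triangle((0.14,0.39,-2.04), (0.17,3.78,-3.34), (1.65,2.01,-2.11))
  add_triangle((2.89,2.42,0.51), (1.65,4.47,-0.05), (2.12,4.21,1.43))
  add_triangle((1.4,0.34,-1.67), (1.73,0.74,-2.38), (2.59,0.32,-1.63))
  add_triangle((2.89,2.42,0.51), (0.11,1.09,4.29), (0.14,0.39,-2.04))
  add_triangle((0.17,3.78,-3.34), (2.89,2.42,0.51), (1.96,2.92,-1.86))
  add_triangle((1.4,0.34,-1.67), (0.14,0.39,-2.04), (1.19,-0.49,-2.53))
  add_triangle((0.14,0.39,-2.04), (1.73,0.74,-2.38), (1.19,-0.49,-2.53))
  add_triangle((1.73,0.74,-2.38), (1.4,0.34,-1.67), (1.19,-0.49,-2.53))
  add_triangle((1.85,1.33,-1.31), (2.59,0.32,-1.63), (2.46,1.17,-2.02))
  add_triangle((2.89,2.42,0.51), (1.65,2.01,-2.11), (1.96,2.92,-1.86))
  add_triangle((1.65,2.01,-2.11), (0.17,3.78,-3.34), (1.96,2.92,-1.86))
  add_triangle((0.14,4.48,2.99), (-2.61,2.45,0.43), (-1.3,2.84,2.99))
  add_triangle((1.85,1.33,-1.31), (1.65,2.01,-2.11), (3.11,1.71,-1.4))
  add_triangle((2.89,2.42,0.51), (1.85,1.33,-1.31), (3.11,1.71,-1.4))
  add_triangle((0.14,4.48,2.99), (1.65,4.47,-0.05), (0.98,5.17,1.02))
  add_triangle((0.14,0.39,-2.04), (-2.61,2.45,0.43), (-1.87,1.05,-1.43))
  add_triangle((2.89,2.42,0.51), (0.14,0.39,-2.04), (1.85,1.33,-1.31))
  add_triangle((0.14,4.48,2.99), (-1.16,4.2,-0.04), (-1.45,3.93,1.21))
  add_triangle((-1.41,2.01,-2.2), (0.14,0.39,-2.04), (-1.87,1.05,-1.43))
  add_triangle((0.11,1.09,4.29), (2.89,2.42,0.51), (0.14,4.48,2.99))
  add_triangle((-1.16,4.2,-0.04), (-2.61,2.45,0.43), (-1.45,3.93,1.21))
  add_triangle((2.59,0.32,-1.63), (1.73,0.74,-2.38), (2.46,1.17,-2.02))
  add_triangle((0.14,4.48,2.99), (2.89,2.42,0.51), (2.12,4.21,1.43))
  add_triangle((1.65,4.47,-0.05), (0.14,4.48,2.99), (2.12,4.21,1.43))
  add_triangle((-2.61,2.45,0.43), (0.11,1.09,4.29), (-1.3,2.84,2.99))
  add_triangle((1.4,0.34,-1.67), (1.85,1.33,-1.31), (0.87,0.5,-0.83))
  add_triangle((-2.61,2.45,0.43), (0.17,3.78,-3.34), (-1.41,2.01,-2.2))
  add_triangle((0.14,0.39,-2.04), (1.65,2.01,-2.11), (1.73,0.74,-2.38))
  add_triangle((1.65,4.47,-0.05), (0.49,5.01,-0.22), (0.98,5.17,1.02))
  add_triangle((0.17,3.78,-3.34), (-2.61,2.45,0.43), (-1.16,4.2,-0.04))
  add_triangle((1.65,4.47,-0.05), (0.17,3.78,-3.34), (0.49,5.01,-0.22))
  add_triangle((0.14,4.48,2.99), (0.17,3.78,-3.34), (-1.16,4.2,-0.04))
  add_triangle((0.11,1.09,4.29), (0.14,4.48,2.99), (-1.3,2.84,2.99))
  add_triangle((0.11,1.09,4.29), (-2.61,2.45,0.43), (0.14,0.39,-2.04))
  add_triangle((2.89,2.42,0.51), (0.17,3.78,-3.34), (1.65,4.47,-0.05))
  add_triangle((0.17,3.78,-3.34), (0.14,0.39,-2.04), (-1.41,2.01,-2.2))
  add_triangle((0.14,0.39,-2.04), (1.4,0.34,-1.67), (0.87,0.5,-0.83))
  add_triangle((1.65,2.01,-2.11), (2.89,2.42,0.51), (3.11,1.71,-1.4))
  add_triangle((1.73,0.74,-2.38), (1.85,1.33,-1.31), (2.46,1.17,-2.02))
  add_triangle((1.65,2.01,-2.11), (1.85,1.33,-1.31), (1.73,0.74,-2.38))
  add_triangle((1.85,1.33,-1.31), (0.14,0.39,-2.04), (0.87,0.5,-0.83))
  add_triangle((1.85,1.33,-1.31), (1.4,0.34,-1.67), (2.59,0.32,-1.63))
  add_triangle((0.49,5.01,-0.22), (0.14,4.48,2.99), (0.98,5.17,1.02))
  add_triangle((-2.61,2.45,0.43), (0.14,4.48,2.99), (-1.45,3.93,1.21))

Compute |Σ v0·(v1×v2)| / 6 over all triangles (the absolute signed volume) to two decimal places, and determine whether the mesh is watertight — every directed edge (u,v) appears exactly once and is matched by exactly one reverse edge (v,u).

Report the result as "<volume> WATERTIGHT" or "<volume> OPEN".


59.80 WATERTIGHT

Per-triangle v0·(v1×v2)/6:
  t1: +1.3216
  t2: +1.2653
  t3: +1.6400
  t4: +1.9708
  t5: +0.0861
  t6: -1.5535
  t7: +1.7893
  t8: -0.4327
  t9: +0.6171
  t10: +0.1404
  t11: +0.1698
  t12: +0.8114
  t13: +1.0923
  t14: +3.4453
  t15: +0.0511
  t16: -0.4992
  t17: +0.8872
  t18: -1.0131
  t19: -0.4329
  t20: +1.9766
  t21: +0.6514
  t22: +7.5489
  t23: +1.5725
  t24: +0.3755
  t25: +1.2587
  t26: +2.9476
  t27: +1.5945
  t28: -0.0177
  t29: +3.1793
  t30: +0.7099
  t31: +1.2049
  t32: +4.0862
  t33: +3.1899
  t34: +5.7627
  t35: +3.7562
  t36: -2.0241
  t37: +4.4153
  t38: +1.6353
  t39: -0.1434
  t40: +1.6240
  t41: +0.1700
  t42: +0.4396
  t43: -0.0942
  t44: -0.3646
  t45: +1.5727
  t46: +1.4190
Σ = +59.8032 → |volume| = 59.80

Directed edges: 138 total, each appears once with its reverse present → watertight.


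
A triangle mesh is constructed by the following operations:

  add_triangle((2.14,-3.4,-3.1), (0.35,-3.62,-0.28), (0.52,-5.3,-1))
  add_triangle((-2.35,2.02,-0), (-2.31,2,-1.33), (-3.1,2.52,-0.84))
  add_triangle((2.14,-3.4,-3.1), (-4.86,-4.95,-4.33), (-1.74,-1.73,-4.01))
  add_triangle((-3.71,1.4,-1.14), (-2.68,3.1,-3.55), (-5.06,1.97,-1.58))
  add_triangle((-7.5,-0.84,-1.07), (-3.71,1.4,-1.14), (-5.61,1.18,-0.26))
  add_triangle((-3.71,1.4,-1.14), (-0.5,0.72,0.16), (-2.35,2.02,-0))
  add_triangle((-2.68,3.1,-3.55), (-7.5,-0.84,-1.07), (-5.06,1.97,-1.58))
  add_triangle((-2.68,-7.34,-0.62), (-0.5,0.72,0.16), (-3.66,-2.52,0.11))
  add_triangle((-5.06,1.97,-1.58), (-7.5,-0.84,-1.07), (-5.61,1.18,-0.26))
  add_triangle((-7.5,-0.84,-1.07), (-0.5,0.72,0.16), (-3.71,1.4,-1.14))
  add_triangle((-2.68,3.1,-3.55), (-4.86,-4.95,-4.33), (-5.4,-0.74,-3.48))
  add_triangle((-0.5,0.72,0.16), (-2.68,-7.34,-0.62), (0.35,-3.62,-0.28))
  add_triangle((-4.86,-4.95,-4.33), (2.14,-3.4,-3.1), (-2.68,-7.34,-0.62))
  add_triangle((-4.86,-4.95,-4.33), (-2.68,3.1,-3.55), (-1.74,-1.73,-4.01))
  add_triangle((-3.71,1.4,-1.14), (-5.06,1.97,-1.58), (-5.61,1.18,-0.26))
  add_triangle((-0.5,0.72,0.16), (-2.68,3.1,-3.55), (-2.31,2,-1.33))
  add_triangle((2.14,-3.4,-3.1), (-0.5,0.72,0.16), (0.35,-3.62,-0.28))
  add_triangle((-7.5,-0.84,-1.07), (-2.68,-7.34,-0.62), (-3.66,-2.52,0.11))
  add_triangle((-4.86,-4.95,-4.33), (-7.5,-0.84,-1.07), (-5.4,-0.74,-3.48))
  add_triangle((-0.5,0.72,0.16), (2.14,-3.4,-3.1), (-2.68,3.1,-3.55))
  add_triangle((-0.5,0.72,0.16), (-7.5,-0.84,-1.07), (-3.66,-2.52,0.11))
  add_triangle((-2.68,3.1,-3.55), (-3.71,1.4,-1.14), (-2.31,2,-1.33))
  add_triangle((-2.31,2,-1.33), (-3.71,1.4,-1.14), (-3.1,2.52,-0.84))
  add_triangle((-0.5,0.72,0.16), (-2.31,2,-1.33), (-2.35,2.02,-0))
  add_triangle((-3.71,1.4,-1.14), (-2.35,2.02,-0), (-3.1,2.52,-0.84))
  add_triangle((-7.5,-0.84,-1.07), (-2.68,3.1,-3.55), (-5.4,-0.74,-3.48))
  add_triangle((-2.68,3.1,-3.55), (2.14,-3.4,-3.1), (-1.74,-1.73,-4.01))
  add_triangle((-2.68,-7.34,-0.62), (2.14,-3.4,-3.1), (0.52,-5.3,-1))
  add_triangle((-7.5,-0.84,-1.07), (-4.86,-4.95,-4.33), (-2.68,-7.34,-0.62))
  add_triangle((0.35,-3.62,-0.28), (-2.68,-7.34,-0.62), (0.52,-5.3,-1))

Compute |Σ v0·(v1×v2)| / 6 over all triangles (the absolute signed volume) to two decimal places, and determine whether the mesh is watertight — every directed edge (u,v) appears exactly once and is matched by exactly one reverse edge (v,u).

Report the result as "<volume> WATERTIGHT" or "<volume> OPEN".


Per-triangle v0·(v1×v2)/6:
  t1: +0.6319
  t2: +0.0801
  t3: +11.2881
  t4: -0.0696
  t5: -2.6067
  t6: -0.0175
  t7: +6.3972
  t8: +0.0311
  t9: +3.6531
  t10: +1.1174
  t11: +10.7667
  t12: +0.2269
  t13: +26.6860
  t14: +11.5752
  t15: -0.0402
  t16: +0.3563
  t17: -0.6227
  t18: +6.1897
  t19: +14.3074
  t20: +0.0359
  t21: +1.2234
  t22: +1.1012
  t23: +0.5963
  t24: +0.1521
  t25: +0.5240
  t26: +12.0517
  t27: +9.2170
  t28: +6.1635
  t29: +30.6929
  t30: +1.2070
Σ = +152.9152 → |volume| = 152.92

Directed edges: 90 total, each appears once with its reverse present → watertight.

152.92 WATERTIGHT


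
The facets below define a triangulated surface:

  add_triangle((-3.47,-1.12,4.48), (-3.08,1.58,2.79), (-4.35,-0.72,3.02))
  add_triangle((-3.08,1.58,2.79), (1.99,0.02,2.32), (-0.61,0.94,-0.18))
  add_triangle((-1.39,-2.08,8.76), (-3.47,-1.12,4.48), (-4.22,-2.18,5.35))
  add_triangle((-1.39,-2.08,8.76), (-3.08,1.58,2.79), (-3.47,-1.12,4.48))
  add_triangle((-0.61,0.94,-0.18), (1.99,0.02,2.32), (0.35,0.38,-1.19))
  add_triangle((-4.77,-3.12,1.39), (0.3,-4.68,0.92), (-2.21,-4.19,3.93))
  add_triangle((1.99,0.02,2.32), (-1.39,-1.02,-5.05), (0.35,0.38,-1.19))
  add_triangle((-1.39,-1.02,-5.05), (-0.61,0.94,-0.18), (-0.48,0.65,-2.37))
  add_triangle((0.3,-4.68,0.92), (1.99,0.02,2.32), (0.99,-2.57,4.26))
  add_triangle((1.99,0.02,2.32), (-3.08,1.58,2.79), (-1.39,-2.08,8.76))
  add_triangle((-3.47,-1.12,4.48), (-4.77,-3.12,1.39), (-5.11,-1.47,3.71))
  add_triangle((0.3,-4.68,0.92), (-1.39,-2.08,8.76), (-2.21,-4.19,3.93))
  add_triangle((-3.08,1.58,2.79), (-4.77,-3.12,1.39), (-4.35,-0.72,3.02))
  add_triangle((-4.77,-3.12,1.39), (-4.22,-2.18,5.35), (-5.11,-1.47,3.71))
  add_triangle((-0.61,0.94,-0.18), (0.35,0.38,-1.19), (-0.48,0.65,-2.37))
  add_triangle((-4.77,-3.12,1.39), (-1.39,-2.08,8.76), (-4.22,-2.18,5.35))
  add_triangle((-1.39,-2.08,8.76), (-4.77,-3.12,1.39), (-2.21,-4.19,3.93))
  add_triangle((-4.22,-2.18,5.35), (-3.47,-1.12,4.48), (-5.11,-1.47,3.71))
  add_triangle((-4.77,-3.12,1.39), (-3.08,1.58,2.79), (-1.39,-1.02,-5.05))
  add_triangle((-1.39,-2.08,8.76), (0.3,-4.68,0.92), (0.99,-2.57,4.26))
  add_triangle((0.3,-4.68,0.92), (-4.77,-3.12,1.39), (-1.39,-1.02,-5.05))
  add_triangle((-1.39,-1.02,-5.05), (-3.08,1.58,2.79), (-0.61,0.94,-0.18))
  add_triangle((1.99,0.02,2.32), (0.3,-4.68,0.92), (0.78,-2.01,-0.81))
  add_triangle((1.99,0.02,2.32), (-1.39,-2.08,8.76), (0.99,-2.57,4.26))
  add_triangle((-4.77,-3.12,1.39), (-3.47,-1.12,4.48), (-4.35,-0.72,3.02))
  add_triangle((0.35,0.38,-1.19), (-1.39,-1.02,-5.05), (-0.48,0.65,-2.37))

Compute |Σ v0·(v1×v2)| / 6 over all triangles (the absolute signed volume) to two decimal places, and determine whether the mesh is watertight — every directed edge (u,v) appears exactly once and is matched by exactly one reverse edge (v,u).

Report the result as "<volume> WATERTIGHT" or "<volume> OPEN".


149.24 OPEN

Per-triangle v0·(v1×v2)/6:
  t1: +3.3955
  t2: +1.7185
  t3: +3.3876
  t4: +9.2500
  t5: +0.5678
  t6: +10.5404
  t7: +0.9614
  t8: +0.6740
  t9: +4.3360
  t10: +9.9186
  t11: -3.1336
  t12: +12.4543
  t13: +1.8103
  t14: +5.1087
  t15: +0.2201
  t16: +7.6893
  t17: +15.1706
  t18: +1.3760
  t19: +15.4222
  t20: +9.8370
  t21: +21.2358
  t22: +2.6826
  t23: +3.0521
  t24: +6.7542
  t25: +4.2592
  t26: +0.5537
Σ = +149.2425 → |volume| = 149.24

Directed edges: 78 total; 4 unmatched, e.g. (1.99,0.02,2.32)→(-1.39,-1.02,-5.05) → open.


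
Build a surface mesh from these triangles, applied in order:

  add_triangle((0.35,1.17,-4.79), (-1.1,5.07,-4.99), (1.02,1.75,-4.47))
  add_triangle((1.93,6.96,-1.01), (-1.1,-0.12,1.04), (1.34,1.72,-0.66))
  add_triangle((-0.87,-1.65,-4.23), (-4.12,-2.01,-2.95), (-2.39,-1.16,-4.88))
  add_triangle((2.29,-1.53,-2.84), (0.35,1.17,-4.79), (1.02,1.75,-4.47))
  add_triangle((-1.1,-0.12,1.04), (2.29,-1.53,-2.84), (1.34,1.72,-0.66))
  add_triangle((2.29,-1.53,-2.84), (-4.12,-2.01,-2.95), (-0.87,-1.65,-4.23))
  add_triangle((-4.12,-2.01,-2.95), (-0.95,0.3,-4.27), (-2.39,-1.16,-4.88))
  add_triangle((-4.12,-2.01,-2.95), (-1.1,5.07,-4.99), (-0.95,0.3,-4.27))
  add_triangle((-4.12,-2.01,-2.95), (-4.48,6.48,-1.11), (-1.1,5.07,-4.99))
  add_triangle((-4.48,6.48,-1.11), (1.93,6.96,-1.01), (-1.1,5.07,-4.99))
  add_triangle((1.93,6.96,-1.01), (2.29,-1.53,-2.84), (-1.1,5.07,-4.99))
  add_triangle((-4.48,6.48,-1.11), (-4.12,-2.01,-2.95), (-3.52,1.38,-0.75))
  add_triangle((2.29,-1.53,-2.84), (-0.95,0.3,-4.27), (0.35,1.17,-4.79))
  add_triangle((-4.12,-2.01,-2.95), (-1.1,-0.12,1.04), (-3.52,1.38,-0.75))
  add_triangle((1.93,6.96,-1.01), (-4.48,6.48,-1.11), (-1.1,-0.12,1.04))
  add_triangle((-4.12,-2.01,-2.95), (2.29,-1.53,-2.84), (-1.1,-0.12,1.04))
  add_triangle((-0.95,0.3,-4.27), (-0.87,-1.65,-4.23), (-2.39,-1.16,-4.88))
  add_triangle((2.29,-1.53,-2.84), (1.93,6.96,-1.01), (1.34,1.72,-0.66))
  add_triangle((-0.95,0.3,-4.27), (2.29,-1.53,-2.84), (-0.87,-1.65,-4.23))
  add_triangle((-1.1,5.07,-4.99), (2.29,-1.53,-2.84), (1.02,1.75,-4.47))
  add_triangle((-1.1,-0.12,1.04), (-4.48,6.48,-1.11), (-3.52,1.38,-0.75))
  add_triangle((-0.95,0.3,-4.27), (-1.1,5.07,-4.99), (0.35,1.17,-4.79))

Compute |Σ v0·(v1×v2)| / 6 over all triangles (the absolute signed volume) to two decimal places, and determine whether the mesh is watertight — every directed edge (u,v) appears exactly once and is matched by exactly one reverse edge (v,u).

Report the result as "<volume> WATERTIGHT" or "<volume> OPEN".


148.22 WATERTIGHT

Per-triangle v0·(v1×v2)/6:
  t1: +2.9014
  t2: +0.5159
  t3: +2.6815
  t4: +2.3251
  t5: +0.0033
  t6: +2.7869
  t7: +1.6464
  t8: +11.6172
  t9: +33.0820
  t10: +30.4830
  t11: +22.2956
  t12: +6.0730
  t13: +3.4756
  t14: +3.3805
  t15: +7.6556
  t16: +2.0405
  t17: +1.8835
  t18: +1.7733
  t19: +3.9614
  t20: -0.5939
  t21: +3.4813
  t22: +4.7488
Σ = +148.2178 → |volume| = 148.22

Directed edges: 66 total, each appears once with its reverse present → watertight.


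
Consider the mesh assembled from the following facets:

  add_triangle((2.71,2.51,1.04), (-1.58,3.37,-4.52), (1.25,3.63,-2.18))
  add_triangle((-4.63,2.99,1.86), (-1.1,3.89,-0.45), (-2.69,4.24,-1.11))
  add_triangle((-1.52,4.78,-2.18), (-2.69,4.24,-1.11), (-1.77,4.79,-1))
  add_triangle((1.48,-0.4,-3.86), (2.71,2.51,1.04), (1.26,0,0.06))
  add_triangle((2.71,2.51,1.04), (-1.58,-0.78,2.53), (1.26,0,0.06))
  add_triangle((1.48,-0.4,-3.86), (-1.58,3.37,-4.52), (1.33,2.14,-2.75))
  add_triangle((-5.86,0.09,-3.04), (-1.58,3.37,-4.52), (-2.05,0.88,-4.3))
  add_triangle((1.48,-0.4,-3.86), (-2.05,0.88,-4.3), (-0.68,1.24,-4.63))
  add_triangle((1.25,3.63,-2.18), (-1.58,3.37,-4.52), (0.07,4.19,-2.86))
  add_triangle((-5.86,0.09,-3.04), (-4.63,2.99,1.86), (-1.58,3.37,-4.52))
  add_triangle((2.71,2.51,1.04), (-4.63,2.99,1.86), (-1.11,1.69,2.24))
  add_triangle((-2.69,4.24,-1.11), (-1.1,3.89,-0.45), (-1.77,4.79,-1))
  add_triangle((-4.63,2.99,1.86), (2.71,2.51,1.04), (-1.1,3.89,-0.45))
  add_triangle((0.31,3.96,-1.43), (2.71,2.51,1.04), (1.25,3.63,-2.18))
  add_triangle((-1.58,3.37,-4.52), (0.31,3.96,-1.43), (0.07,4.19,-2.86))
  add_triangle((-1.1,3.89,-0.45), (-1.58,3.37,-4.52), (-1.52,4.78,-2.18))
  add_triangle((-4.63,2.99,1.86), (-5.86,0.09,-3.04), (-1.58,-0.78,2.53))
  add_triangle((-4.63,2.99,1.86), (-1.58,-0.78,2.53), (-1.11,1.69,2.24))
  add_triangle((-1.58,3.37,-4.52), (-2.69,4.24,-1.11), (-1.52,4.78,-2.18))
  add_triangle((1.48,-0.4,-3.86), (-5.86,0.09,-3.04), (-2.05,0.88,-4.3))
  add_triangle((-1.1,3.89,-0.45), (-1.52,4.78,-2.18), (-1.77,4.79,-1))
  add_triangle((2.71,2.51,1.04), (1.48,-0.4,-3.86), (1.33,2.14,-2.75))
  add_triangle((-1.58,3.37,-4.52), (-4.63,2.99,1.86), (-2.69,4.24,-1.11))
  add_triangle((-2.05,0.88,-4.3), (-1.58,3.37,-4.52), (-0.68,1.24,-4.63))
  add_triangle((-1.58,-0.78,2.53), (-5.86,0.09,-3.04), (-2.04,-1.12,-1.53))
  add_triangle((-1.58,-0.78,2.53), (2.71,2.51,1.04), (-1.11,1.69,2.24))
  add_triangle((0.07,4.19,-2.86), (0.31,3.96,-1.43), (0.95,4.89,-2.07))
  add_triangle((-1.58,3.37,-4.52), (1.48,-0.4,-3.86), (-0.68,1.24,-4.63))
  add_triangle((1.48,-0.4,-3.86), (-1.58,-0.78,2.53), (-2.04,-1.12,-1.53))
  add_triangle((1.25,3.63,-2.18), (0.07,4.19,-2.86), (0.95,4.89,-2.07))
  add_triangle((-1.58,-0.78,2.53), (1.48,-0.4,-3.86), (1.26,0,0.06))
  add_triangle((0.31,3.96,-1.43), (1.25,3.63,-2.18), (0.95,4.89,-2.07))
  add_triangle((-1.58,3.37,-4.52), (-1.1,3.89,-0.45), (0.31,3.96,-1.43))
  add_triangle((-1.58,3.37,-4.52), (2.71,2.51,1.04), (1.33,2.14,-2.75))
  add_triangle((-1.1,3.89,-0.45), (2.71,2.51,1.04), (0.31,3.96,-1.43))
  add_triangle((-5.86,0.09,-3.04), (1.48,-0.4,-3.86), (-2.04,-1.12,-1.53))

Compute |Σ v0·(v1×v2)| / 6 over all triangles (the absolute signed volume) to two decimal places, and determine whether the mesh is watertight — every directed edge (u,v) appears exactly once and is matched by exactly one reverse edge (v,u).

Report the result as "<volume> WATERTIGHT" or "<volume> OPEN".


134.42 WATERTIGHT

Per-triangle v0·(v1×v2)/6:
  t1: -1.4362
  t2: +3.6524
  t3: +1.1042
  t4: +1.9952
  t5: +1.5224
  t6: +5.8491
  t7: +7.5093
  t8: +1.9984
  t9: +1.5034
  t10: +24.4754
  t11: +4.2992
  t12: +0.2641
  t13: +8.1550
  t14: +2.6826
  t15: +1.0767
  t16: -0.2107
  t17: +12.8969
  t18: +3.9157
  t19: +3.5222
  t20: +5.0277
  t21: +0.3896
  t22: +4.4240
  t23: +5.9836
  t24: +2.5557
  t25: +4.1371
  t26: +3.0275
  t27: +0.5560
  t28: +2.3973
  t29: +1.3838
  t30: +0.8724
  t31: +0.8627
  t32: -0.1315
  t33: +4.2237
  t34: +5.5124
  t35: +3.3881
  t36: +5.0300
Σ = +134.4156 → |volume| = 134.42

Directed edges: 108 total, each appears once with its reverse present → watertight.


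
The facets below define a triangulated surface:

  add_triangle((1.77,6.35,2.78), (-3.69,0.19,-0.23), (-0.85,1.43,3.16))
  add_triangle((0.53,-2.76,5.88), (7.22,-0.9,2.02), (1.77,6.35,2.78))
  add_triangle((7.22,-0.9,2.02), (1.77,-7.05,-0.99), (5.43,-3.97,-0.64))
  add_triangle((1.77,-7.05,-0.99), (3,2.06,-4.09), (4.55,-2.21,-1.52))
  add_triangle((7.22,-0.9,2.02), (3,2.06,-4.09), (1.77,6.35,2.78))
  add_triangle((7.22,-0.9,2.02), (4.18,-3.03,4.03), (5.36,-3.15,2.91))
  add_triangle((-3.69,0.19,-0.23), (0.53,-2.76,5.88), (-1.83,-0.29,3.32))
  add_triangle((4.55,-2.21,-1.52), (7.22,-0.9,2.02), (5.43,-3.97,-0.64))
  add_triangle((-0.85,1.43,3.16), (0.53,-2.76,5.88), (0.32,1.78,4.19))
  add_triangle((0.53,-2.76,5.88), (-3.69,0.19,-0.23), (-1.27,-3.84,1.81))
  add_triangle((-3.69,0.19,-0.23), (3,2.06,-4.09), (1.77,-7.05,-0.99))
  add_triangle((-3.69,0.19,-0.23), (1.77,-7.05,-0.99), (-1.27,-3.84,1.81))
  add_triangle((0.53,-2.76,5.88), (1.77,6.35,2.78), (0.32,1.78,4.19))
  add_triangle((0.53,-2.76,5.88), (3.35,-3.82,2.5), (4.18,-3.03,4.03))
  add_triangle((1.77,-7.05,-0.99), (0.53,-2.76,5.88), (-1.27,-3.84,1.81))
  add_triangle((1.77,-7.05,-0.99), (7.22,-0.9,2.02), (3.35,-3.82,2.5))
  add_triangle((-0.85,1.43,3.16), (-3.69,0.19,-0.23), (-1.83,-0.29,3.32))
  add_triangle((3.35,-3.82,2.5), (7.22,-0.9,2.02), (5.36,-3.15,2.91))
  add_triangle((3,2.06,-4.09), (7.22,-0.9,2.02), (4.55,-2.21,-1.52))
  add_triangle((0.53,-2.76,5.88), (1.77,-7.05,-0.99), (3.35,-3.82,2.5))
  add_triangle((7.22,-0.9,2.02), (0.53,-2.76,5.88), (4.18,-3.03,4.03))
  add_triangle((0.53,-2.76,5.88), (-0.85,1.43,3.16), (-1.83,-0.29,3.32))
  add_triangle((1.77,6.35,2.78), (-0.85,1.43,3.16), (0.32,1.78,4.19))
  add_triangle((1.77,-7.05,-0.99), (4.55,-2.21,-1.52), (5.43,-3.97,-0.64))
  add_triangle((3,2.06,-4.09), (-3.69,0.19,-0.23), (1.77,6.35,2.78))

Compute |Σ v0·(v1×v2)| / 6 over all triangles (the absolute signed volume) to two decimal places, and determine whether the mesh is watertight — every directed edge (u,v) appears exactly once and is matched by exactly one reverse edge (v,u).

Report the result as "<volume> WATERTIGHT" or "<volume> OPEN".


328.62 OPEN

Per-triangle v0·(v1×v2)/6:
  t1: +10.4516
  t2: +52.7254
  t3: +11.8588
  t4: +15.5585
  t5: +45.6665
  t6: +4.2849
  t7: +4.3897
  t8: +6.7994
  t9: +4.0022
  t10: +10.8684
  t11: +19.8028
  t12: +10.7278
  t13: +6.0116
  t14: +6.4133
  t15: +16.0029
  t16: +18.9234
  t17: +3.6869
  t18: +1.1073
  t19: +17.9249
  t20: +18.1891
  t21: +8.0317
  t22: +4.6684
  t23: +4.0346
  t24: +5.9139
  t25: +20.5783
Σ = +328.6223 → |volume| = 328.62

Directed edges: 75 total; 3 unmatched, e.g. (4.18,-3.03,4.03)→(5.36,-3.15,2.91) → open.


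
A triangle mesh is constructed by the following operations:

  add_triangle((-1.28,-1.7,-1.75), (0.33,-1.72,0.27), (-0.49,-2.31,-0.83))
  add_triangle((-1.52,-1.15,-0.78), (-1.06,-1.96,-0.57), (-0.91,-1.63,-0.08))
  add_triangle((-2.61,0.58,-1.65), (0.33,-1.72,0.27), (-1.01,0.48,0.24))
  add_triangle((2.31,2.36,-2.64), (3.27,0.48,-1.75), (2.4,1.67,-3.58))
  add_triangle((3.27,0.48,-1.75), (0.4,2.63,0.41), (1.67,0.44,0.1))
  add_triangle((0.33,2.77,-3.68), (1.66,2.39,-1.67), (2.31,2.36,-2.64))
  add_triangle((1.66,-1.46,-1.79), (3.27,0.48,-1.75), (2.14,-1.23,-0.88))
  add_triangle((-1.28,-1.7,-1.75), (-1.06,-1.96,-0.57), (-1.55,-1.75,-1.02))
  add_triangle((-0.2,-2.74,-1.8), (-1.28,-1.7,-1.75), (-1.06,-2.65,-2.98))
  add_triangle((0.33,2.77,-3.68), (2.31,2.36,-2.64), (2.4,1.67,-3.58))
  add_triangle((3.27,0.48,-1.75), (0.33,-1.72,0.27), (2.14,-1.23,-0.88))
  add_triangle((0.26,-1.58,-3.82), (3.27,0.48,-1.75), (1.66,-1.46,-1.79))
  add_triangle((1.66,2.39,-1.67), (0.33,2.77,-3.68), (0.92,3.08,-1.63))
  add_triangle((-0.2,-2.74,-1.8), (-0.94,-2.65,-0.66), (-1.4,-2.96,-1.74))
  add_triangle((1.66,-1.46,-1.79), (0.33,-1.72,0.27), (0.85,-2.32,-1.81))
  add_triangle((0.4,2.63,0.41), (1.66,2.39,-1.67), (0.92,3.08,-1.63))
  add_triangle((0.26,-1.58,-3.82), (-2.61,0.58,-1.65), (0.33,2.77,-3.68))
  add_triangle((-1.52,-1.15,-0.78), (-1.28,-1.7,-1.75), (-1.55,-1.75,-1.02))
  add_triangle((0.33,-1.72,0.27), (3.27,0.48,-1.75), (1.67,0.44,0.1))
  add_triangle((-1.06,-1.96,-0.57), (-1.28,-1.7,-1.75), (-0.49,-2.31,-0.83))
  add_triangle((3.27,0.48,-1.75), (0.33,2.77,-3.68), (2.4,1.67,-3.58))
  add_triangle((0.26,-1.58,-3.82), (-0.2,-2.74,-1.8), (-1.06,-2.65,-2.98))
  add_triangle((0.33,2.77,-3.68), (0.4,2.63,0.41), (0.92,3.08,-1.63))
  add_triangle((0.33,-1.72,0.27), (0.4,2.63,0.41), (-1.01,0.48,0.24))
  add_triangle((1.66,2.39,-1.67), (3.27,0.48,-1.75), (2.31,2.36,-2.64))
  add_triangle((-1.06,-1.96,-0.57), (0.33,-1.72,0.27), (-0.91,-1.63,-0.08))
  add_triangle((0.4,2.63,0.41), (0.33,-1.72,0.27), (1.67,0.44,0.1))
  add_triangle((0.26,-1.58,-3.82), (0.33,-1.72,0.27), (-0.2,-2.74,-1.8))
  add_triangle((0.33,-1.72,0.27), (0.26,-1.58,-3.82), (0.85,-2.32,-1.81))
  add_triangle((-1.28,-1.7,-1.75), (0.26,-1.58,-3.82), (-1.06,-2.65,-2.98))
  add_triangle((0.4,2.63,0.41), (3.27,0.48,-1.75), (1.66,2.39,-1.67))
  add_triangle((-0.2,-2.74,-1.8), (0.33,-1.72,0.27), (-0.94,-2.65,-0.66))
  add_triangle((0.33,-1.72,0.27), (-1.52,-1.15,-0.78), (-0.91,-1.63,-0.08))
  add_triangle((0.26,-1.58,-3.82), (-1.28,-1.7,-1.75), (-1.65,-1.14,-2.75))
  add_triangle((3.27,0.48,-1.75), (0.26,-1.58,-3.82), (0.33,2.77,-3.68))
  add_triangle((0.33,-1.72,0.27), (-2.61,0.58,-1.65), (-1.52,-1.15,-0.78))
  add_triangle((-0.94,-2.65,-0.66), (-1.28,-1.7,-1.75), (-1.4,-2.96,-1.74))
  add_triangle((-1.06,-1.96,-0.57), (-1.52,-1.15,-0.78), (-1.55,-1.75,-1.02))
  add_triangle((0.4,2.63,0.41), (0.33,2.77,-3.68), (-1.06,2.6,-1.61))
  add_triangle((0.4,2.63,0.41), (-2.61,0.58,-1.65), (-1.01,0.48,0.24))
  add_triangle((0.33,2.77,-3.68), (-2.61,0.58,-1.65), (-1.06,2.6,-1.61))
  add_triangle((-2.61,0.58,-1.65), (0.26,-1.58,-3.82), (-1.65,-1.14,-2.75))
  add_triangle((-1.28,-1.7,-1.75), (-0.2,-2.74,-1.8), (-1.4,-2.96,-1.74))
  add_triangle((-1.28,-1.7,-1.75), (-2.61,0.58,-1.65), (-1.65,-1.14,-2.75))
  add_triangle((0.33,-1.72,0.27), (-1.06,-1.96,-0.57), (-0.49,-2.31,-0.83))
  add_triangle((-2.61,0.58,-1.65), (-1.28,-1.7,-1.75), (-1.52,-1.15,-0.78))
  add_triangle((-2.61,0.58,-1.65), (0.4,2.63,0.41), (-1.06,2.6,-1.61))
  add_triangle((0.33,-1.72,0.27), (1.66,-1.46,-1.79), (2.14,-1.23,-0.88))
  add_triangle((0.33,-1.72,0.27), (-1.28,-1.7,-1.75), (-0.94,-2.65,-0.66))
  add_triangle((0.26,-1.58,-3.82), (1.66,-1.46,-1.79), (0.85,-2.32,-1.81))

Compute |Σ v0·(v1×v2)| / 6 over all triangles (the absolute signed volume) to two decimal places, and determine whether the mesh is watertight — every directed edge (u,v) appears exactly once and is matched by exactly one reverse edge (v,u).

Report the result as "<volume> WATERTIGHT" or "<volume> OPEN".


Per-triangle v0·(v1×v2)/6:
  t1: -0.0096
  t2: +0.1197
  t3: +0.6361
  t4: +1.5203
  t5: +1.3263
  t6: +1.0953
  t7: +1.0051
  t8: +0.1874
  t9: +0.4035
  t10: +1.7784
  t11: +0.1202
  t12: +2.6225
  t13: +1.1787
  t14: +0.5147
  t15: +0.6257
  t16: +0.7949
  t17: +7.5030
  t18: +0.1182
  t19: +1.0052
  t20: +0.3301
  t21: -0.8890
  t22: +1.3133
  t23: +0.8983
  t24: +0.2983
  t25: +0.7812
  t26: +0.1694
  t27: +0.3700
  t28: +0.8187
  t29: +0.4990
  t30: +0.4778
  t31: +1.8253
  t32: +0.7021
  t33: -0.1691
  t34: +1.1395
  t35: +8.5493
  t36: -0.0899
  t37: +0.0947
  t38: +0.0621
  t39: +2.5426
  t40: +1.0216
  t41: +2.8371
  t42: +1.4811
  t43: +0.4503
  t44: +0.8568
  t45: +0.2562
  t46: +0.7650
  t47: +1.2732
  t48: +0.6776
  t49: -0.3420
  t50: +1.2058
Σ = +52.7522 → |volume| = 52.75

Directed edges: 150 total, each appears once with its reverse present → watertight.

52.75 WATERTIGHT


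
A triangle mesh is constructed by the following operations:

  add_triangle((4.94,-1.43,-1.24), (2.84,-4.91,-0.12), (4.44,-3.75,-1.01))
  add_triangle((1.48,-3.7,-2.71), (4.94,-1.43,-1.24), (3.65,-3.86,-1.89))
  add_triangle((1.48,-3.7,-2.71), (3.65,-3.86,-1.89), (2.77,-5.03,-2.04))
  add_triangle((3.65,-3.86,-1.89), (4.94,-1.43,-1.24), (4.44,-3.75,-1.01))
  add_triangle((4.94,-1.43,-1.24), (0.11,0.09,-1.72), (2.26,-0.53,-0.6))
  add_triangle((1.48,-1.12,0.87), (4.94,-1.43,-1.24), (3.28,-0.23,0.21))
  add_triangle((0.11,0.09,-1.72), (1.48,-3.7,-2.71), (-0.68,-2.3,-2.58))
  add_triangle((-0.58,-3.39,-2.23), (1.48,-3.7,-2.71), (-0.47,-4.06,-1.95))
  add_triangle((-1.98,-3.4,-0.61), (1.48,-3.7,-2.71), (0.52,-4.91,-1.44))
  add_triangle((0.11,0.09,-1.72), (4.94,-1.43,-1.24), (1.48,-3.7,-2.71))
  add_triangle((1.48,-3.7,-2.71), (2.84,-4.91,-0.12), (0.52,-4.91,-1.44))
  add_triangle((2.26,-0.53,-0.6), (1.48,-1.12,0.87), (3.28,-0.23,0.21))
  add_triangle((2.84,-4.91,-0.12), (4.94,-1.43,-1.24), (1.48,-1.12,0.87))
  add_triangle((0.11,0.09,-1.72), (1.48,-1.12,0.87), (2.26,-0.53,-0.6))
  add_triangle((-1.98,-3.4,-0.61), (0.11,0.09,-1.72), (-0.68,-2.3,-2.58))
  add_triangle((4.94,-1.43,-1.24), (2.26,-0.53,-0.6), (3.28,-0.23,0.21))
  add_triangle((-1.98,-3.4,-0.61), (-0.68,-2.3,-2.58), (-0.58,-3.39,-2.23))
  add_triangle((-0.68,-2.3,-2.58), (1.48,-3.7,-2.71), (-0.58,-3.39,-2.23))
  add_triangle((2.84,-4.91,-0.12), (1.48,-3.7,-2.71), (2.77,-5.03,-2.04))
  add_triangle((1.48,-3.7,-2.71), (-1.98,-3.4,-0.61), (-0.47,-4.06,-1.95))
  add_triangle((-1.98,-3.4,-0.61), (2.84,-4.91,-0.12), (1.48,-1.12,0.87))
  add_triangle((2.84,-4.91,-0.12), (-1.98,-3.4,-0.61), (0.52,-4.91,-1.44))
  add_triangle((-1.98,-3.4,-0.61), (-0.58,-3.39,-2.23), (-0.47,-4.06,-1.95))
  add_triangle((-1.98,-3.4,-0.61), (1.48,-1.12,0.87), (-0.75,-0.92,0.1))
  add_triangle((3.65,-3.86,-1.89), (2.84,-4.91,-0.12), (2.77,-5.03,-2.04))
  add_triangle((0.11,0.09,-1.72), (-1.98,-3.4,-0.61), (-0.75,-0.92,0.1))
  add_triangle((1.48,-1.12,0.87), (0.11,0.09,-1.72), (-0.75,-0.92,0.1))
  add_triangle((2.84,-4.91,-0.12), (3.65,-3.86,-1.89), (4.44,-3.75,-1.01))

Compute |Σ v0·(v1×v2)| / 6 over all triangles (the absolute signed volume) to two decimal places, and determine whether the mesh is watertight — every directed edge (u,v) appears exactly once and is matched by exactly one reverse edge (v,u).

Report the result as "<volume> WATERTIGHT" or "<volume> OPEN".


Per-triangle v0·(v1×v2)/6:
  t1: +0.8514
  t2: +2.7746
  t3: +1.6972
  t4: +2.2173
  t5: +0.1698
  t6: +1.3238
  t7: +1.8427
  t8: +0.8955
  t9: +2.7668
  t10: +4.7932
  t11: +4.2603
  t12: -0.5712
  t13: +3.8409
  t14: -0.4372
  t15: +0.5780
  t16: +0.1251
  t17: +1.1063
  t18: +1.3186
  t19: +0.7368
  t20: +0.3196
  t21: +2.5394
  t22: +3.2628
  t23: +0.7758
  t24: +0.4503
  t25: +2.4284
  t26: +0.2021
  t27: -0.6317
  t28: +2.2719
Σ = +41.9084 → |volume| = 41.91

Directed edges: 84 total, each appears once with its reverse present → watertight.

41.91 WATERTIGHT


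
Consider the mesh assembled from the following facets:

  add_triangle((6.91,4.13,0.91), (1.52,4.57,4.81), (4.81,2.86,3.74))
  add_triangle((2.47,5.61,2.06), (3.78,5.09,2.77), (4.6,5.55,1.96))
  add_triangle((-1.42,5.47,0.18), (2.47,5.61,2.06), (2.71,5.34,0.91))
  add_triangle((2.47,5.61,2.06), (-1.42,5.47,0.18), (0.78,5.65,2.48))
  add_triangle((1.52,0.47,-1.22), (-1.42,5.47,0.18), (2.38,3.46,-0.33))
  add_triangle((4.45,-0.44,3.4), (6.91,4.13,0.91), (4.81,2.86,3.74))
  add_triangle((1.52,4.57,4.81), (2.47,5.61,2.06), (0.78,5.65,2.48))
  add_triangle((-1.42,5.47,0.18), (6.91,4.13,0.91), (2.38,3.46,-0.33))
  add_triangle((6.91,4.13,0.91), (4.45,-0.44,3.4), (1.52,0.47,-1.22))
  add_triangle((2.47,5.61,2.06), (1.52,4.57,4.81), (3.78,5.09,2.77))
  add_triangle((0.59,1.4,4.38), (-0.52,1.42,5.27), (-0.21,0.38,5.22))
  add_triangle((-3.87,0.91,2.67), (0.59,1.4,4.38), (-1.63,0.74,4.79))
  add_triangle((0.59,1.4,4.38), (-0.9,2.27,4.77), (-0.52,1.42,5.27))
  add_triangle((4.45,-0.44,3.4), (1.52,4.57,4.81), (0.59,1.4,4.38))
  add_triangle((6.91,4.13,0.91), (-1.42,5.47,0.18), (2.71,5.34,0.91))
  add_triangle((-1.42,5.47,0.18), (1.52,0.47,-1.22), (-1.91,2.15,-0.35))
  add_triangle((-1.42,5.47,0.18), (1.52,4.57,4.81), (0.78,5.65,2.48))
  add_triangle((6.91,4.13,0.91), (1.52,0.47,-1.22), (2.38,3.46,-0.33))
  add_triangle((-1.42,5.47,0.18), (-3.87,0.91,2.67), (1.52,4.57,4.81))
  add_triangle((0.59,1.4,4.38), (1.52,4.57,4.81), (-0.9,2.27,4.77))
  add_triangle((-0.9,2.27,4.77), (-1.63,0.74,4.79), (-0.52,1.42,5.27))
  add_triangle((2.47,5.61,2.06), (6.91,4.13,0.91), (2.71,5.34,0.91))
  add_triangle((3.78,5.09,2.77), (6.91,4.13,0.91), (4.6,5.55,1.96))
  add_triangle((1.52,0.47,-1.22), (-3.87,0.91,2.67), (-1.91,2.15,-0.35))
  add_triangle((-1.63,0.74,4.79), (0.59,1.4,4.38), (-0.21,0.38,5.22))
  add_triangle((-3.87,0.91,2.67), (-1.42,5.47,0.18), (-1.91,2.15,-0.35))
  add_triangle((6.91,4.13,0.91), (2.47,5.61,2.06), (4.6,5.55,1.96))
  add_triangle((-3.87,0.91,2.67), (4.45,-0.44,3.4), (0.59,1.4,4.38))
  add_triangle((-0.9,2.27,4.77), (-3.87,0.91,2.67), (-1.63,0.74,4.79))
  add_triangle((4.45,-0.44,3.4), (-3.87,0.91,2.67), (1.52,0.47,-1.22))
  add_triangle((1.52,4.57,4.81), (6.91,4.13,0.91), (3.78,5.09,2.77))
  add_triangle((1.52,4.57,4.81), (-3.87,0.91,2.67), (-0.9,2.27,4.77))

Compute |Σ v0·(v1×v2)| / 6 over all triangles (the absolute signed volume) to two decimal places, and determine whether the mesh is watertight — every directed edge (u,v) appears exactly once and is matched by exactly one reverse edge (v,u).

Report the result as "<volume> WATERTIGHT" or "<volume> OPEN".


Per-triangle v0·(v1×v2)/6:
  t1: +13.1788
  t2: +1.9287
  t3: +4.3751
  t4: +4.3704
  t5: +3.0279
  t6: +11.0417
  t7: +4.8139
  t8: +5.5435
  t9: +6.4908
  t10: +4.9211
  t11: +0.9805
  t12: -2.5365
  t13: +0.9670
  t14: +9.8093
  t15: +2.4526
  t16: +2.1525
  t17: +3.8840
  t18: +3.6574
  t19: +21.9501
  t20: +3.8893
  t21: +1.2087
  t22: +4.7992
  t23: +2.9139
  t24: -0.7021
  t25: -1.6128
  t26: +4.6476
  t27: +0.8518
  t28: +4.5492
  t29: +3.9118
  t30: -3.5200
  t31: +5.4469
  t32: +5.4082
Σ = +134.8006 → |volume| = 134.80

Directed edges: 96 total; 6 unmatched, e.g. (1.52,4.57,4.81)→(4.81,2.86,3.74) → open.

134.80 OPEN


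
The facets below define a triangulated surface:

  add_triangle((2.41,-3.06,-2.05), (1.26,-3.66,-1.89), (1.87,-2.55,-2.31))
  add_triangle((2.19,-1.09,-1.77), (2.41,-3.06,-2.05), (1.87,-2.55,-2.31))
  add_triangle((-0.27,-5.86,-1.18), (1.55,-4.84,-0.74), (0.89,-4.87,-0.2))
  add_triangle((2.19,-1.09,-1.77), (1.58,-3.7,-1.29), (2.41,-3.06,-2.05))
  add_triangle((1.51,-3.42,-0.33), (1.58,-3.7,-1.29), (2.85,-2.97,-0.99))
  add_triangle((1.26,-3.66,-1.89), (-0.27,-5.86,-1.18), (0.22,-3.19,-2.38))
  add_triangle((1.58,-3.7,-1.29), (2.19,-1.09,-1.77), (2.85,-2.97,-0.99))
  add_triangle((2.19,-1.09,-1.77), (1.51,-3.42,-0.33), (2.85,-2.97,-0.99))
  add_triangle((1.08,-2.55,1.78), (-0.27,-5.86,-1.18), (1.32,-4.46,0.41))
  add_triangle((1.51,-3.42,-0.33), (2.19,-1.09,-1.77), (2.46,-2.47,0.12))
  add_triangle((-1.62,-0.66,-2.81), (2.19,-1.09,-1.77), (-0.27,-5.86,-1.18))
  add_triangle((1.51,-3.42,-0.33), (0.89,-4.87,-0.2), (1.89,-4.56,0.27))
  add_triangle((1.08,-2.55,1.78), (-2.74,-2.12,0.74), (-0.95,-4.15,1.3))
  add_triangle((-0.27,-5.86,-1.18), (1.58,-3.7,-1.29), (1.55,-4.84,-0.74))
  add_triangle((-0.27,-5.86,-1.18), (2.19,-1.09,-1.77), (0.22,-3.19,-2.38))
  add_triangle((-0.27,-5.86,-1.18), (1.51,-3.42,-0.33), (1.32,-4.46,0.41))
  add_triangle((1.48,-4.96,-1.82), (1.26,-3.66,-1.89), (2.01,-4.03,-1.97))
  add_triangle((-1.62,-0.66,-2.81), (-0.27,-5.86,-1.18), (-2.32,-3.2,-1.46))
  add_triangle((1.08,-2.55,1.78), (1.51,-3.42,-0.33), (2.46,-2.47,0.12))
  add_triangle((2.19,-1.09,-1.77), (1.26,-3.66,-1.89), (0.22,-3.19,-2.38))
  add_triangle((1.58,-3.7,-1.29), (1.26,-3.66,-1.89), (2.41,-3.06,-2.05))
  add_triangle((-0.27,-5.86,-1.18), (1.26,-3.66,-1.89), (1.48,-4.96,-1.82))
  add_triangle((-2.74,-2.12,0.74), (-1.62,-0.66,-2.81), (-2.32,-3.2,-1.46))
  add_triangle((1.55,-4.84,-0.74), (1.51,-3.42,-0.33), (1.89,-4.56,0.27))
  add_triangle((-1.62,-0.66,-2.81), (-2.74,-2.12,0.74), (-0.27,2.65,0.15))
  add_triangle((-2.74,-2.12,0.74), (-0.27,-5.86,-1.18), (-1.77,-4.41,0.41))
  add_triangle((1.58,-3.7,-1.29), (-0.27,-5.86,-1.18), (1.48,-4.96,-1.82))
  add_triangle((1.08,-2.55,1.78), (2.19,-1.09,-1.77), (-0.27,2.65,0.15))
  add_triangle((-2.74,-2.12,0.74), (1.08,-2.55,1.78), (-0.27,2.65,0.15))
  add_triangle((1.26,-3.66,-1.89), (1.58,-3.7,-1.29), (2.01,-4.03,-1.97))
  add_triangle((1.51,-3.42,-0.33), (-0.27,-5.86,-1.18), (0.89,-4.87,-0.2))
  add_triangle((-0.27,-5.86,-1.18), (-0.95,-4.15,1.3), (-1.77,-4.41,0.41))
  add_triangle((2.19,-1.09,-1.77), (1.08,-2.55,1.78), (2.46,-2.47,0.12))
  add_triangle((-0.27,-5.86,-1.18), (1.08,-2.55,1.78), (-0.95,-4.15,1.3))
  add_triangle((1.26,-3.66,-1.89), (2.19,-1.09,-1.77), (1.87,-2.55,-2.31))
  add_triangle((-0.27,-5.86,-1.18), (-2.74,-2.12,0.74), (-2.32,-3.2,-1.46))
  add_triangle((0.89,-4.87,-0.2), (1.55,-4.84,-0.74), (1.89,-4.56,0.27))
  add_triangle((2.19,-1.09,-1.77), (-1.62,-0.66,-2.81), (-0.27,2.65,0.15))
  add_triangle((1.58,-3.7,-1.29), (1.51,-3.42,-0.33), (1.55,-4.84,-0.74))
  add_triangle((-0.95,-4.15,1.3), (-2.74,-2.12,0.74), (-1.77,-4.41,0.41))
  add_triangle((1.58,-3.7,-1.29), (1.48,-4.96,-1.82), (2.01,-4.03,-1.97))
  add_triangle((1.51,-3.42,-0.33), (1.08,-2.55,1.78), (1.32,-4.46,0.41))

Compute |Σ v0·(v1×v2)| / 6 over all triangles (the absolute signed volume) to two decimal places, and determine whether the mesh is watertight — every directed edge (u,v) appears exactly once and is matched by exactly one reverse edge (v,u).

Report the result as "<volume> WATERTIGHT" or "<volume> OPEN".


58.52 WATERTIGHT

Per-triangle v0·(v1×v2)/6:
  t1: +0.5375
  t2: +0.4819
  t3: +1.0965
  t4: +0.0998
  t5: +0.8398
  t6: +2.0113
  t7: +1.4042
  t8: -0.7750
  t9: +1.8872
  t10: +1.6485
  t11: +8.2645
  t12: -0.4910
  t13: +1.6175
  t14: +1.3447
  t15: -3.2462
  t16: +1.5961
  t17: +0.2970
  t18: +4.4142
  t19: +1.5909
  t20: +1.4578
  t21: +0.6014
  t22: +0.7781
  t23: +2.6491
  t24: +0.2567
  t25: +4.2607
  t26: +1.5641
  t27: +0.4947
  t28: +2.3858
  t29: +2.8239
  t30: -0.2150
  t31: -0.8810
  t32: +2.3062
  t33: -0.3425
  t34: +4.1974
  t35: -0.3689
  t36: +4.5809
  t37: +0.7112
  t38: +3.8189
  t39: +0.3038
  t40: +1.5549
  t41: +0.2385
  t42: +0.7277
Σ = +58.5236 → |volume| = 58.52

Directed edges: 126 total, each appears once with its reverse present → watertight.


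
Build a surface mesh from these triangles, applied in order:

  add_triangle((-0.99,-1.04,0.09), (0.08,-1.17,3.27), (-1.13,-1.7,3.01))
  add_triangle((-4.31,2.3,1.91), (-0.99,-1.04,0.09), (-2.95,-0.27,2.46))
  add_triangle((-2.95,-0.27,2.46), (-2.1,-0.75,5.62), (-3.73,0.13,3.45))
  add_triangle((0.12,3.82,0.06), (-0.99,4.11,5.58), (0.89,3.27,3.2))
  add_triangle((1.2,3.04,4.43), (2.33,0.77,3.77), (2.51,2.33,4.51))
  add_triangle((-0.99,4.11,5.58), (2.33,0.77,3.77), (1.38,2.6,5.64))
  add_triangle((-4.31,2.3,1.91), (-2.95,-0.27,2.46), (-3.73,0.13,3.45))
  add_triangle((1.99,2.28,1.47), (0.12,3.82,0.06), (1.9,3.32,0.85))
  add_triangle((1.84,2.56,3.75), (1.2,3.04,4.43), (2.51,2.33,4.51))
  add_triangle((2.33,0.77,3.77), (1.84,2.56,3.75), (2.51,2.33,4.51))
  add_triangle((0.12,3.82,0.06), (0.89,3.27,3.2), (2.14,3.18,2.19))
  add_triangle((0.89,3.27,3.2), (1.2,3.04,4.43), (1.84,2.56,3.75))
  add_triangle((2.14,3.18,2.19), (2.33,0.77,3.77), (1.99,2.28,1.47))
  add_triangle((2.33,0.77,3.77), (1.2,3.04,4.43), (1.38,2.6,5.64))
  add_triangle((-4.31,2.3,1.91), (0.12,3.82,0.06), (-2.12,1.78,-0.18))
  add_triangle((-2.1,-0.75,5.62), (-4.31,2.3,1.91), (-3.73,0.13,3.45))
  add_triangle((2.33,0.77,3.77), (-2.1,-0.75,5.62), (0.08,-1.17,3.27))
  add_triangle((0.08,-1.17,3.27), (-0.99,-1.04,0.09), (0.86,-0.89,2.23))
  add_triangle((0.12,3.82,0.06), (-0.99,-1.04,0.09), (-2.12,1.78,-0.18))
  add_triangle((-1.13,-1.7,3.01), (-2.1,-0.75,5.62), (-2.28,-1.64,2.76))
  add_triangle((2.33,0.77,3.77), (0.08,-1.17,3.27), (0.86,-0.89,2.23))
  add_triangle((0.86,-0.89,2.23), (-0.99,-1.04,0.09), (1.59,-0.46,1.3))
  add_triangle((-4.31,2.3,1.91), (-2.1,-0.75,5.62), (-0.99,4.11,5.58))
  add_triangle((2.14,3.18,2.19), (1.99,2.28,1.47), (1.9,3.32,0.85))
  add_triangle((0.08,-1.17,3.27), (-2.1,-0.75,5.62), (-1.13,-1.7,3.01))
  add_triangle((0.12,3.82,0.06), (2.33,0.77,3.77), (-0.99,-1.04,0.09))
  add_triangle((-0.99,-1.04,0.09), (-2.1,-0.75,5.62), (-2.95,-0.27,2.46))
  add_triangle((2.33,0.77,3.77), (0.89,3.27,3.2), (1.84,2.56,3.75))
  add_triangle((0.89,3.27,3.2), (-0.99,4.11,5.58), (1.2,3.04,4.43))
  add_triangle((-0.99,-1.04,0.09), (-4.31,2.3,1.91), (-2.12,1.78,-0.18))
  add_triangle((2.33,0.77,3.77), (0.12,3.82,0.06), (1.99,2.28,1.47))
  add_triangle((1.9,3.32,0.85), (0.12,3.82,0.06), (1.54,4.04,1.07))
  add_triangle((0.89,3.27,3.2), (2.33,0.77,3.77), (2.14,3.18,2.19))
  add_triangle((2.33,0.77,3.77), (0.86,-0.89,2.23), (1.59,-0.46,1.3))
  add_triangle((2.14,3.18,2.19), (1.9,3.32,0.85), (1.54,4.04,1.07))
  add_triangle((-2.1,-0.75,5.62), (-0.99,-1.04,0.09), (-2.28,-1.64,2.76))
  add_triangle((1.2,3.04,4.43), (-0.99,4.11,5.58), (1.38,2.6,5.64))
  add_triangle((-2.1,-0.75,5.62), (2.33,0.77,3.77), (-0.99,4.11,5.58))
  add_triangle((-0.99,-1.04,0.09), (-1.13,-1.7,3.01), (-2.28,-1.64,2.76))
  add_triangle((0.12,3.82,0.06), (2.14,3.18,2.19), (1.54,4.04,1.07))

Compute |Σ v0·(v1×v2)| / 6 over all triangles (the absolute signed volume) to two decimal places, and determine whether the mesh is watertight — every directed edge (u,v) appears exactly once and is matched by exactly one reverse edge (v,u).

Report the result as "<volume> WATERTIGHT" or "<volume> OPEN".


75.25 OPEN

Per-triangle v0·(v1×v2)/6:
  t1: +0.3242
  t2: +1.7606
  t3: +0.9898
  t4: +5.0079
  t5: +0.9893
  t6: +0.1085
  t7: +0.8402
  t8: -0.6652
  t9: +0.4528
  t10: -0.1102
  t11: +3.0170
  t12: +0.6538
  t13: +0.8786
  t14: +1.4258
  t15: +3.1762
  t16: +3.8524
  t17: +4.1215
  t18: +0.4922
  t19: -0.2741
  t20: +1.5122
  t21: +1.0425
  t22: +0.3839
  t23: +18.9736
  t24: +0.3646
  t25: +1.5868
  t26: -2.4465
  t27: +2.0076
  t28: -0.4409
  t29: +1.9885
  t30: +1.4237
  t31: -2.4843
  t32: +0.4329
  t33: +3.1607
  t34: +0.9012
  t35: +0.5941
  t36: -0.0632
  t37: +2.3769
  t38: +15.6949
  t39: +0.5783
  t40: +0.6180
Σ = +75.2467 → |volume| = 75.25

Directed edges: 120 total; 6 unmatched, e.g. (0.12,3.82,0.06)→(-0.99,4.11,5.58) → open.


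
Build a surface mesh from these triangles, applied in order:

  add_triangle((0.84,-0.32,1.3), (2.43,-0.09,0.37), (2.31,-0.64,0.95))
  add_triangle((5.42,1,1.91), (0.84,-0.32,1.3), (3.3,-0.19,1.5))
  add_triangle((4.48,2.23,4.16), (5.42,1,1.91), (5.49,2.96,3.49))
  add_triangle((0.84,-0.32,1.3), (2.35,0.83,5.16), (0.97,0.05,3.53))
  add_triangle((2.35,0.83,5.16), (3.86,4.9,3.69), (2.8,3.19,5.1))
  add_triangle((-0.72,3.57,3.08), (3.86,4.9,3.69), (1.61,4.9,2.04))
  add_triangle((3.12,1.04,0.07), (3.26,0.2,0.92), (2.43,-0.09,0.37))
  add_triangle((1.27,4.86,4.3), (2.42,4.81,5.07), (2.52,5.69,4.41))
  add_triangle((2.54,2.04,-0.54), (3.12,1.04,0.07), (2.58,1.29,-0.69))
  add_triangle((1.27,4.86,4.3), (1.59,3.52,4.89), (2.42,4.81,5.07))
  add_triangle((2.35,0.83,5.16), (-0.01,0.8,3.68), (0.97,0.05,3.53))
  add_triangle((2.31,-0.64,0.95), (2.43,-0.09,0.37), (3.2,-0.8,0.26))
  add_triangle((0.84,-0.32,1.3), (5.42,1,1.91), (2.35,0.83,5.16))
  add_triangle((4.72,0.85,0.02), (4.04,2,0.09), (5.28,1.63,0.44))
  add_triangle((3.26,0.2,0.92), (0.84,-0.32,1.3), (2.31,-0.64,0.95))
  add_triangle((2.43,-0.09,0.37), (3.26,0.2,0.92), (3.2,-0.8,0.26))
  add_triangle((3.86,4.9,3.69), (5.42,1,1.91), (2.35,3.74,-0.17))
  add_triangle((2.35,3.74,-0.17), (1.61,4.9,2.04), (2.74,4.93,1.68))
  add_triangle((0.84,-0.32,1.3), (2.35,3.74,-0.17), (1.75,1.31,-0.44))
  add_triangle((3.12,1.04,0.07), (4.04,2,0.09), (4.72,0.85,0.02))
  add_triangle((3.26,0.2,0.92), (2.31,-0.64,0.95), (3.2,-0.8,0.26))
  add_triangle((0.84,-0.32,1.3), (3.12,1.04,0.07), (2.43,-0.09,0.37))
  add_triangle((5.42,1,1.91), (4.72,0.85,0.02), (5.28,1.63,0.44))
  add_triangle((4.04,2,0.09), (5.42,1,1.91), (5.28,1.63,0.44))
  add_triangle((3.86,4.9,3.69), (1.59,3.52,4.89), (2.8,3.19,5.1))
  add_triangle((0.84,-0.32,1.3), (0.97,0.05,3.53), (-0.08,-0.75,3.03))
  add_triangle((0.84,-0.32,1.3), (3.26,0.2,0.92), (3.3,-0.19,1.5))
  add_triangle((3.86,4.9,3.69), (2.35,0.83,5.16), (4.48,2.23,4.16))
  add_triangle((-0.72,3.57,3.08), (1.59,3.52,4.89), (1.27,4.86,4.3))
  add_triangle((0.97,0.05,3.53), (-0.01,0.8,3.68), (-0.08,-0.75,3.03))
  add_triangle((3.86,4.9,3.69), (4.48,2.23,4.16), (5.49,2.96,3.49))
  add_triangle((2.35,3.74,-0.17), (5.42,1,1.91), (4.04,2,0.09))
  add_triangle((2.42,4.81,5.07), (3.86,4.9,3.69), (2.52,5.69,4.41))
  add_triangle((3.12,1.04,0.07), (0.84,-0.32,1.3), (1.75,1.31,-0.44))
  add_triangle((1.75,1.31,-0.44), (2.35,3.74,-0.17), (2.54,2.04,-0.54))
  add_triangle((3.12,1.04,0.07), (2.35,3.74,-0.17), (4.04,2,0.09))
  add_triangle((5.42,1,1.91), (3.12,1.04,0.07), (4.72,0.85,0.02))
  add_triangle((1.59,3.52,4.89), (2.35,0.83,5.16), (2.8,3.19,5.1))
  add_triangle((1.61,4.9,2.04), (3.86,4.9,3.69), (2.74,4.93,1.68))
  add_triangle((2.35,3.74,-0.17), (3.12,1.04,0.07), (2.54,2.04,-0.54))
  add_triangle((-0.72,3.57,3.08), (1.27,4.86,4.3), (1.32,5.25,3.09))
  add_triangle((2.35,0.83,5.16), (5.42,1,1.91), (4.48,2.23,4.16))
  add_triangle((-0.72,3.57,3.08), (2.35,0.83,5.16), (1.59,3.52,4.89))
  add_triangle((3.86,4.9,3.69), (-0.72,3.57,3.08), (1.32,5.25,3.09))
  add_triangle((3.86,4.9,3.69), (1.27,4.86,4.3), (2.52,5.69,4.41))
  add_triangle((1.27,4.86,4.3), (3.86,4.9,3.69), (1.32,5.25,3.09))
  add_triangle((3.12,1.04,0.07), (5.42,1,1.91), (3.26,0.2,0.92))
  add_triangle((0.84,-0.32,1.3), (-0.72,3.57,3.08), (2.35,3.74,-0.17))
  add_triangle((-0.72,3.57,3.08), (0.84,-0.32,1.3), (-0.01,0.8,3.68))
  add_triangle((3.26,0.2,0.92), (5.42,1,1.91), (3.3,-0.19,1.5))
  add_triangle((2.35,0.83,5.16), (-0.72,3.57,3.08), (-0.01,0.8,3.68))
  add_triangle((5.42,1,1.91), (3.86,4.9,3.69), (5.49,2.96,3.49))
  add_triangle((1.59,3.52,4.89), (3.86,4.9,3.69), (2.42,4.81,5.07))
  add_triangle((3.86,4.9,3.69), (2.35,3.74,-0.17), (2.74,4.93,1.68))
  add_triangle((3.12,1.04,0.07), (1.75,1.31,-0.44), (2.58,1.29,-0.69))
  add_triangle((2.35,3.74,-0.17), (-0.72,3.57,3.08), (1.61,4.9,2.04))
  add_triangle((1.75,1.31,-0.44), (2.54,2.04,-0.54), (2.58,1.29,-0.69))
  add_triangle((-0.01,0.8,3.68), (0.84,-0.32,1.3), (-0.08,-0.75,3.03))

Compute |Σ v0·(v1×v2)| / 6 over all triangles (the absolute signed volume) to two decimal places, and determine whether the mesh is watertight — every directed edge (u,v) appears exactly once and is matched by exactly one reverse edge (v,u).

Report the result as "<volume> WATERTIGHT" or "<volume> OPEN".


70.58 WATERTIGHT

Per-triangle v0·(v1×v2)/6:
  t1: -0.1932
  t2: +0.5799
  t3: +2.5683
  t4: +0.4006
  t5: +2.6738
  t6: +5.4793
  t7: +0.2509
  t8: +1.2696
  t9: +0.3306
  t10: +1.2308
  t11: +0.8649
  t12: -0.2162
  t13: +2.2182
  t14: +0.3791
  t15: +0.3913
  t16: +0.0874
  t17: +10.7344
  t18: +1.2388
  t19: -0.9896
  t20: -0.0294
  t21: +0.4345
  t22: -0.5012
  t23: +1.0003
  t24: +0.8200
  t25: +3.1311
  t26: +0.4069
  t27: -0.1119
  t28: +6.6497
  t29: +2.3346
  t30: +0.8779
  t31: +3.5939
  t32: +2.8522
  t33: +2.1803
  t34: -0.3346
  t35: +0.0400
  t36: +0.0747
  t37: -0.7087
  t38: +2.4203
  t39: +2.1938
  t40: +0.7796
  t41: +2.0787
  t42: +4.5674
  t43: +3.3056
  t44: -3.3916
  t45: -0.7645
  t46: +3.2763
  t47: +0.4693
  t48: -4.4783
  t49: -1.2376
  t50: +0.2874
  t51: +4.0781
  t52: +1.7861
  t53: +1.1051
  t54: +1.7996
  t55: -0.1754
  t56: +1.2107
  t57: +0.0168
  t58: -0.7553
Σ = +70.5813 → |volume| = 70.58

Directed edges: 174 total, each appears once with its reverse present → watertight.
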